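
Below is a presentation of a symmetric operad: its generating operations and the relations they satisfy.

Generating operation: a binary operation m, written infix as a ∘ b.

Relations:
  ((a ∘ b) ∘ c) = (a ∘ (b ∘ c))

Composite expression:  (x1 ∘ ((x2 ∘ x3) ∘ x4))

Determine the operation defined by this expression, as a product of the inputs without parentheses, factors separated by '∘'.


x1 ∘ x2 ∘ x3 ∘ x4

Under associativity of m, the answer is the x's in reading order.
(x2 ∘ x3) reduces to x2 ∘ x3
((x2 ∘ x3) ∘ x4) reduces to x2 ∘ x3 ∘ x4
(x1 ∘ ((x2 ∘ x3) ∘ x4)) reduces to x1 ∘ x2 ∘ x3 ∘ x4


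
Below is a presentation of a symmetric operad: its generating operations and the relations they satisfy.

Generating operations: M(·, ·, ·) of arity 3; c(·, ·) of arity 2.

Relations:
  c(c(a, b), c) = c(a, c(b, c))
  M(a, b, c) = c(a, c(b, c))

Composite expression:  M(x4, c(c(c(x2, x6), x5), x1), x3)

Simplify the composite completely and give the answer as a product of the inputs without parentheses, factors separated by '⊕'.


Every regrouping of M is equal, so read the x-inputs in written order.
c(x2, x6) reduces to x2 ⊕ x6
c(c(x2, x6), x5) reduces to x2 ⊕ x6 ⊕ x5
c(c(c(x2, x6), x5), x1) reduces to x2 ⊕ x6 ⊕ x5 ⊕ x1
M(x4, c(c(c(x2, x6), x5), x1), x3) reduces to x4 ⊕ x2 ⊕ x6 ⊕ x5 ⊕ x1 ⊕ x3

x4 ⊕ x2 ⊕ x6 ⊕ x5 ⊕ x1 ⊕ x3


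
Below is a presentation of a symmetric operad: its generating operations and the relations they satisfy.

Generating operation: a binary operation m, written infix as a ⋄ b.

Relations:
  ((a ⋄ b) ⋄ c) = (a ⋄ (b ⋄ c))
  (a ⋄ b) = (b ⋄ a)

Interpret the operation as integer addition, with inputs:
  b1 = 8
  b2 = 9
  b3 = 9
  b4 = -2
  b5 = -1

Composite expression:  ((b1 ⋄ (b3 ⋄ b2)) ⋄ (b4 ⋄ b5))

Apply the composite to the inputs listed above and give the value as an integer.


(b3 ⋄ b2) = 18
(b1 ⋄ (b3 ⋄ b2)) = 26
(b4 ⋄ b5) = -3
((b1 ⋄ (b3 ⋄ b2)) ⋄ (b4 ⋄ b5)) = 23

23


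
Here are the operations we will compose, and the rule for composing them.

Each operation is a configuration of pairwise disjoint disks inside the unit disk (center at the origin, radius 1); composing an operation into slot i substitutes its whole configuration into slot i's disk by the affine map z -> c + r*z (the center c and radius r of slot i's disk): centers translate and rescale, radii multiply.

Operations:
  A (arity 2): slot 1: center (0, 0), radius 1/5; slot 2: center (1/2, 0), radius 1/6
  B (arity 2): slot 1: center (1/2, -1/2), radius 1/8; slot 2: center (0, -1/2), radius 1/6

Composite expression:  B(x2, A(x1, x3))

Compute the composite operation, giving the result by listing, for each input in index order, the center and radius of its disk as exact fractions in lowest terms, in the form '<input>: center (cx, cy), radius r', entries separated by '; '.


x1: center (0, -1/2), radius 1/30; x2: center (1/2, -1/2), radius 1/8; x3: center (1/12, -1/2), radius 1/36


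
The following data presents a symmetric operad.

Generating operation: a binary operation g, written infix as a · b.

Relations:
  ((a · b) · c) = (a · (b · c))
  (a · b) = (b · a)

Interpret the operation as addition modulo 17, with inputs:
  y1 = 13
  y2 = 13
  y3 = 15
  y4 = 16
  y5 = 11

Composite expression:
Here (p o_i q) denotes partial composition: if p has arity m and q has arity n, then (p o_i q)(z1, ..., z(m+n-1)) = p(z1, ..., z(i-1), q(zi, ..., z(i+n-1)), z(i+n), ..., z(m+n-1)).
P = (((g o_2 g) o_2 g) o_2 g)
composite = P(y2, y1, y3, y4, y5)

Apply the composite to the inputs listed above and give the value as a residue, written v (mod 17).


0 (mod 17)

(y1 · y3) = 11
((y1 · y3) · y4) = 10
(((y1 · y3) · y4) · y5) = 4
(y2 · (((y1 · y3) · y4) · y5)) = 0


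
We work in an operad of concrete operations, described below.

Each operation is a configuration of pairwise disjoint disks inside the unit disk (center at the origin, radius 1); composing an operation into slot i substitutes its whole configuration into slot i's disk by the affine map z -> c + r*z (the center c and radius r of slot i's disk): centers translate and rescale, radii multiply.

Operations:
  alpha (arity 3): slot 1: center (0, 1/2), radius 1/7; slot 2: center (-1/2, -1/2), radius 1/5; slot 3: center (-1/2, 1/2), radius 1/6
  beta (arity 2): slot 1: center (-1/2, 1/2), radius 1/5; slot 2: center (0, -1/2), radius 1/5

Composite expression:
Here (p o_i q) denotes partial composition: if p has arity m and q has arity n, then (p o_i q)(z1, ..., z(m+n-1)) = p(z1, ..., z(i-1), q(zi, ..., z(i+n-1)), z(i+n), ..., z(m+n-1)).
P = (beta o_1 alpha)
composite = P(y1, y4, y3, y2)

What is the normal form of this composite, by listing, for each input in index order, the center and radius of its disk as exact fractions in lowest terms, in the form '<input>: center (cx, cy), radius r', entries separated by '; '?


y1: center (-1/2, 3/5), radius 1/35; y2: center (0, -1/2), radius 1/5; y3: center (-3/5, 3/5), radius 1/30; y4: center (-3/5, 2/5), radius 1/25

Affine substitution under beta: radii multiply and y-centers shift.
input y1: composing its 2 substitution steps yields center (-1/2, 3/5), radius 1/35
input y4: composing its 2 substitution steps yields center (-3/5, 2/5), radius 1/25
input y3: composing its 2 substitution steps yields center (-3/5, 3/5), radius 1/30
input y2: composing its 1 substitution step yields center (0, -1/2), radius 1/5


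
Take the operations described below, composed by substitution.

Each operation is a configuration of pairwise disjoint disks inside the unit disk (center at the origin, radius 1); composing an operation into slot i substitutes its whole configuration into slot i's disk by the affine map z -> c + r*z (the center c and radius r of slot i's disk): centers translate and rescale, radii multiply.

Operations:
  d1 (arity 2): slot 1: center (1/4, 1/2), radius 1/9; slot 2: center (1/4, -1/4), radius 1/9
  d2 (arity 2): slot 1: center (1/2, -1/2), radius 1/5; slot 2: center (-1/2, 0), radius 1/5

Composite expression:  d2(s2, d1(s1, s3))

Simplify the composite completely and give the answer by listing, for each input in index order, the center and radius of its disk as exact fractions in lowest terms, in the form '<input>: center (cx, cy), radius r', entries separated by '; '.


Each s-disk chains the slot maps above it in d2; radii multiply.
s2 passes through 1 substitution, ending at center (1/2, -1/2), radius 1/5
s1 passes through 2 substitutions, ending at center (-9/20, 1/10), radius 1/45
s3 passes through 2 substitutions, ending at center (-9/20, -1/20), radius 1/45

s1: center (-9/20, 1/10), radius 1/45; s2: center (1/2, -1/2), radius 1/5; s3: center (-9/20, -1/20), radius 1/45


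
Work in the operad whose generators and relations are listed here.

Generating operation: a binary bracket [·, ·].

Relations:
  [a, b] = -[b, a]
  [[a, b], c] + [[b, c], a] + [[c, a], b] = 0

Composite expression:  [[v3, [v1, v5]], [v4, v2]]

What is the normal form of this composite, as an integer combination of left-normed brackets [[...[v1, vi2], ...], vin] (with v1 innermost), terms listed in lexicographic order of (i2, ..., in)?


[[[[v1, v5], v3], v2], v4] - [[[[v1, v5], v3], v4], v2]


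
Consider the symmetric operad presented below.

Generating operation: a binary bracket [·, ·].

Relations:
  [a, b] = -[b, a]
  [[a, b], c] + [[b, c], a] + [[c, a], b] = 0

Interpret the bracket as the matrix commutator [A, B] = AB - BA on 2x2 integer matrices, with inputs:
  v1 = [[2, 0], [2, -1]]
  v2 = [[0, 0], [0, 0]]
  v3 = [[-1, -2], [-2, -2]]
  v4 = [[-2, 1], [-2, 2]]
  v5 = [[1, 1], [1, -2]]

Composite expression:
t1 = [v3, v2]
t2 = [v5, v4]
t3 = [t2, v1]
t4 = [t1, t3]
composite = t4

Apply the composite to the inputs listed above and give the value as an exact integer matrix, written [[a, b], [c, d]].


[[0, 0], [0, 0]]

[v3, v2] = [[0, 0], [0, 0]]
[v5, v4] = [[-3, 7], [2, 3]]
[[v5, v4], v1] = [[14, -21], [18, -14]]
[[v3, v2], [[v5, v4], v1]] = [[0, 0], [0, 0]]


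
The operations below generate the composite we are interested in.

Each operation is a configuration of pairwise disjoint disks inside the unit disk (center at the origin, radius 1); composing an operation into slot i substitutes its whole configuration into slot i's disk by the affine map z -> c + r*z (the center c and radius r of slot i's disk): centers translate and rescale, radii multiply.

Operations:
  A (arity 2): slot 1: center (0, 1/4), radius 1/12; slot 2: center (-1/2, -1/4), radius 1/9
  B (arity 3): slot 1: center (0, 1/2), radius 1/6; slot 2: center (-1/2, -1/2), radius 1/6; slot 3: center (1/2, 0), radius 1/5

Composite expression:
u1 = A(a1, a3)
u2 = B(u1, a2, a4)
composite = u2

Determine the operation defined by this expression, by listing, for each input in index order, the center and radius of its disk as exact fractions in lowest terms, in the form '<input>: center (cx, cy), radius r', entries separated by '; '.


a1: center (0, 13/24), radius 1/72; a2: center (-1/2, -1/2), radius 1/6; a3: center (-1/12, 11/24), radius 1/54; a4: center (1/2, 0), radius 1/5

Affine substitution under B: radii multiply and a-centers shift.
input a1: composing its 2 substitution steps yields center (0, 13/24), radius 1/72
input a3: composing its 2 substitution steps yields center (-1/12, 11/24), radius 1/54
input a2: composing its 1 substitution step yields center (-1/2, -1/2), radius 1/6
input a4: composing its 1 substitution step yields center (1/2, 0), radius 1/5


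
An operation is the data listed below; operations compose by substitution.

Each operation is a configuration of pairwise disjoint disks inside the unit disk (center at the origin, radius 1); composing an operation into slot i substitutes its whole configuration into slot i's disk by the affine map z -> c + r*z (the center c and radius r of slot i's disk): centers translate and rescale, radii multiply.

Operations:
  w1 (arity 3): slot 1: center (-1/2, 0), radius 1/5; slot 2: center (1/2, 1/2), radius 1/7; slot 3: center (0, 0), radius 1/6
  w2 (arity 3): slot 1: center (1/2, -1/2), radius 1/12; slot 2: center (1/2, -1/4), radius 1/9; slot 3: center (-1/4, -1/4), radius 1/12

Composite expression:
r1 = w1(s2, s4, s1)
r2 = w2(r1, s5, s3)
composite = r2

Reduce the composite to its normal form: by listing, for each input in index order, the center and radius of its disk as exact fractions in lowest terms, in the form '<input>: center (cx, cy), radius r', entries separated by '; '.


s1: center (1/2, -1/2), radius 1/72; s2: center (11/24, -1/2), radius 1/60; s3: center (-1/4, -1/4), radius 1/12; s4: center (13/24, -11/24), radius 1/84; s5: center (1/2, -1/4), radius 1/9

Follow each s-input down from w2: c' goes to c + r*c', radius to r*r'.
s2 passes through 2 substitutions, ending at center (11/24, -1/2), radius 1/60
s4 passes through 2 substitutions, ending at center (13/24, -11/24), radius 1/84
s1 passes through 2 substitutions, ending at center (1/2, -1/2), radius 1/72
s5 passes through 1 substitution, ending at center (1/2, -1/4), radius 1/9
s3 passes through 1 substitution, ending at center (-1/4, -1/4), radius 1/12


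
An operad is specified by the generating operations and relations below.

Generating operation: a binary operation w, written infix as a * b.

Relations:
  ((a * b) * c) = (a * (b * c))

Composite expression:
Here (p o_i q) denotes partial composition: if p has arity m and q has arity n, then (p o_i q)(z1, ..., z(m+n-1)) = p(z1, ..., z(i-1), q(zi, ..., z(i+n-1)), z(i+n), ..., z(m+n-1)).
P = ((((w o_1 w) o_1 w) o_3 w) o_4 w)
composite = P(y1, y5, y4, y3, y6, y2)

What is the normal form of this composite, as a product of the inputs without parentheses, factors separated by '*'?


y1 * y5 * y4 * y3 * y6 * y2

Key point: w is associative — brackets drop, the y-order remains.
(y1 * y5) linearizes to y1 * y5
(y3 * y6) linearizes to y3 * y6
(y4 * (y3 * y6)) linearizes to y4 * y3 * y6
((y1 * y5) * (y4 * (y3 * y6))) linearizes to y1 * y5 * y4 * y3 * y6
(((y1 * y5) * (y4 * (y3 * y6))) * y2) linearizes to y1 * y5 * y4 * y3 * y6 * y2


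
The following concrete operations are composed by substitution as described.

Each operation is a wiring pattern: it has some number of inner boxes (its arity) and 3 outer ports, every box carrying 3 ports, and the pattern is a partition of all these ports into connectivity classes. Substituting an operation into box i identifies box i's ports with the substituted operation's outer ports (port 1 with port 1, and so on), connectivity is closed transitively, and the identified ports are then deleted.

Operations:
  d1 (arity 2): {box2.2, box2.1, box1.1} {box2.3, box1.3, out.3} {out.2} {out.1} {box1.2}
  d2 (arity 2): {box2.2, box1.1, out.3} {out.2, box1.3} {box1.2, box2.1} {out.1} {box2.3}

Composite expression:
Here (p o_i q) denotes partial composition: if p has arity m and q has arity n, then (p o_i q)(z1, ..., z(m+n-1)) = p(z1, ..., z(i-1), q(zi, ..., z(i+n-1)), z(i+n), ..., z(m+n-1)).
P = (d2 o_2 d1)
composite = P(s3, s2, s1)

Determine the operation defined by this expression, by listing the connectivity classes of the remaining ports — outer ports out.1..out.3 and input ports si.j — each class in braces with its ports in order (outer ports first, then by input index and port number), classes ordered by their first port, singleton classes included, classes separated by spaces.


Reachability decides: close wires over d2-identified ports.
through d1, on inputs (s2, s1): {out.1} {out.2} {out.3, s1.3, s2.3} {s1.1, s1.2, s2.1} {s2.2} (out.j = stage outer ports)
through d2, on inputs (s3, s2, s1): {out.1} {out.2, s3.3} {out.3, s3.1} {s1.1, s1.2, s2.1} {s1.3, s2.3} {s2.2} {s3.2} (out.j = stage outer ports)

{out.1} {out.2, s3.3} {out.3, s3.1} {s1.1, s1.2, s2.1} {s1.3, s2.3} {s2.2} {s3.2}


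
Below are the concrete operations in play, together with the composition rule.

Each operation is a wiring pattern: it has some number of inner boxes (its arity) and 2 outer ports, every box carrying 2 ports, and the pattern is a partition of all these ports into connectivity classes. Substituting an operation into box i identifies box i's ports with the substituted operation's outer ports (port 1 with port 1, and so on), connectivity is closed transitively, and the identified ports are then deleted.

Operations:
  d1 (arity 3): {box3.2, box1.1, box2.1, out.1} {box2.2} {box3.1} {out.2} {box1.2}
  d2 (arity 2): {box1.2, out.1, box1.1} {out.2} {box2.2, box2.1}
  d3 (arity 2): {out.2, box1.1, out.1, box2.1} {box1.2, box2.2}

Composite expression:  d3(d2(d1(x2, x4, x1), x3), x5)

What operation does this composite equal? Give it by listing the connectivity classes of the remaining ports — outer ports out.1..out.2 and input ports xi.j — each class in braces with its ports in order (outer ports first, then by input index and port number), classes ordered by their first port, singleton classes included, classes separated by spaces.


Connectivity passes through glued d3-boundaries; trace each wire chain.
the subtree at d1 composes to {out.1, x1.2, x2.1, x4.1} {out.2} {x1.1} {x2.2} {x4.2} on (x2, x4, x1); out.j = own outer ports
the subtree at d2 composes to {out.1, x1.2, x2.1, x4.1} {out.2} {x1.1} {x2.2} {x3.1, x3.2} {x4.2} on (x2, x4, x1, x3); out.j = own outer ports
the subtree at d3 composes to {out.1, out.2, x1.2, x2.1, x4.1, x5.1} {x1.1} {x2.2} {x3.1, x3.2} {x4.2} {x5.2} on (x2, x4, x1, x3, x5); out.j = own outer ports

{out.1, out.2, x1.2, x2.1, x4.1, x5.1} {x1.1} {x2.2} {x3.1, x3.2} {x4.2} {x5.2}


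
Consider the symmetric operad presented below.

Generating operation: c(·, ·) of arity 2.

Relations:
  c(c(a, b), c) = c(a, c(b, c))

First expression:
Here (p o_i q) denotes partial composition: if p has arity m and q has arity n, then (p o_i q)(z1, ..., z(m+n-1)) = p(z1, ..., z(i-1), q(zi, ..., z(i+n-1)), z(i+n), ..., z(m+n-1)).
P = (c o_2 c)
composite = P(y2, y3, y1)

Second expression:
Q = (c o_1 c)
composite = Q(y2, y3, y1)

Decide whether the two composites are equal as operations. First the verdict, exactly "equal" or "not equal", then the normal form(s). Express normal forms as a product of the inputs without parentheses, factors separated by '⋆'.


equal; both compose to y2 ⋆ y3 ⋆ y1


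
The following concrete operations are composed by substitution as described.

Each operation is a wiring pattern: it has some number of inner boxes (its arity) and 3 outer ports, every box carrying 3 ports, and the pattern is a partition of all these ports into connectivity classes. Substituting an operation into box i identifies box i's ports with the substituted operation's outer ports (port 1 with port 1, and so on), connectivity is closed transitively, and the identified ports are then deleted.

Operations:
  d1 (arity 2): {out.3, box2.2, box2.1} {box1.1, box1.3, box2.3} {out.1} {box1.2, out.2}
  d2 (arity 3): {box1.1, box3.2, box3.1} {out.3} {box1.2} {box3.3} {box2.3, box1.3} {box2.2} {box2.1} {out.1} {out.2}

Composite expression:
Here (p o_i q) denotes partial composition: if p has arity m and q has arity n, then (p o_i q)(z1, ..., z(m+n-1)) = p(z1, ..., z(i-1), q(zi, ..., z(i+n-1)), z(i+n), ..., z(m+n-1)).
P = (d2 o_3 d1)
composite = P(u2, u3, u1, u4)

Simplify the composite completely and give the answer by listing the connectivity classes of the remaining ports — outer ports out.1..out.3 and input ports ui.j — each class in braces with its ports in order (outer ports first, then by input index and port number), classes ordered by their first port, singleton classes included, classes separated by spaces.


Reachability decides: close wires over d2-identified ports.
composing d1 on (u1, u4), with out.j its own outer ports: {out.1} {out.2, u1.2} {out.3, u4.1, u4.2} {u1.1, u1.3, u4.3}
composing d2 on (u2, u3, u1, u4), with out.j its own outer ports: {out.1} {out.2} {out.3} {u1.1, u1.3, u4.3} {u1.2, u2.1} {u2.2} {u2.3, u3.3} {u3.1} {u3.2} {u4.1, u4.2}

{out.1} {out.2} {out.3} {u1.1, u1.3, u4.3} {u1.2, u2.1} {u2.2} {u2.3, u3.3} {u3.1} {u3.2} {u4.1, u4.2}


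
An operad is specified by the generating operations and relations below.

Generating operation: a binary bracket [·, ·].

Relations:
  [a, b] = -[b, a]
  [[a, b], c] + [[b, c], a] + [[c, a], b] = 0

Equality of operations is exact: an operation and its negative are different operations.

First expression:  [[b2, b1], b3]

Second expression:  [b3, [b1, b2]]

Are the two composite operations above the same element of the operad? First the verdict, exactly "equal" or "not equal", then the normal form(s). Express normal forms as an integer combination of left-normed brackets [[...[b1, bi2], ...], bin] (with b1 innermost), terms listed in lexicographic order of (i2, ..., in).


equal — both sides give -[[b1, b2], b3]


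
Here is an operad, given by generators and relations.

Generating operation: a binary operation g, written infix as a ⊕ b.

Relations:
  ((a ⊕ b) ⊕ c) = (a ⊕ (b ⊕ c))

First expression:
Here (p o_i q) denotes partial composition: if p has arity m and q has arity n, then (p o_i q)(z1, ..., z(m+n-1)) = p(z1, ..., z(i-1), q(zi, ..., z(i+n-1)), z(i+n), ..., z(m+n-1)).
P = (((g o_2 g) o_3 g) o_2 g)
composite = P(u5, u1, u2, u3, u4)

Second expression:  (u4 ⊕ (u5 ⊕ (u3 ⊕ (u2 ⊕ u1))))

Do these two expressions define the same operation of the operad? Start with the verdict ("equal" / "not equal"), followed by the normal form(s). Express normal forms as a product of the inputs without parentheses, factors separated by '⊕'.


The first expression reduces to u5 ⊕ u1 ⊕ u2 ⊕ u3 ⊕ u4
The second expression reduces to u4 ⊕ u5 ⊕ u3 ⊕ u2 ⊕ u1
They disagree, so not equal.

not equal; the first gives u5 ⊕ u1 ⊕ u2 ⊕ u3 ⊕ u4 and the second u4 ⊕ u5 ⊕ u3 ⊕ u2 ⊕ u1


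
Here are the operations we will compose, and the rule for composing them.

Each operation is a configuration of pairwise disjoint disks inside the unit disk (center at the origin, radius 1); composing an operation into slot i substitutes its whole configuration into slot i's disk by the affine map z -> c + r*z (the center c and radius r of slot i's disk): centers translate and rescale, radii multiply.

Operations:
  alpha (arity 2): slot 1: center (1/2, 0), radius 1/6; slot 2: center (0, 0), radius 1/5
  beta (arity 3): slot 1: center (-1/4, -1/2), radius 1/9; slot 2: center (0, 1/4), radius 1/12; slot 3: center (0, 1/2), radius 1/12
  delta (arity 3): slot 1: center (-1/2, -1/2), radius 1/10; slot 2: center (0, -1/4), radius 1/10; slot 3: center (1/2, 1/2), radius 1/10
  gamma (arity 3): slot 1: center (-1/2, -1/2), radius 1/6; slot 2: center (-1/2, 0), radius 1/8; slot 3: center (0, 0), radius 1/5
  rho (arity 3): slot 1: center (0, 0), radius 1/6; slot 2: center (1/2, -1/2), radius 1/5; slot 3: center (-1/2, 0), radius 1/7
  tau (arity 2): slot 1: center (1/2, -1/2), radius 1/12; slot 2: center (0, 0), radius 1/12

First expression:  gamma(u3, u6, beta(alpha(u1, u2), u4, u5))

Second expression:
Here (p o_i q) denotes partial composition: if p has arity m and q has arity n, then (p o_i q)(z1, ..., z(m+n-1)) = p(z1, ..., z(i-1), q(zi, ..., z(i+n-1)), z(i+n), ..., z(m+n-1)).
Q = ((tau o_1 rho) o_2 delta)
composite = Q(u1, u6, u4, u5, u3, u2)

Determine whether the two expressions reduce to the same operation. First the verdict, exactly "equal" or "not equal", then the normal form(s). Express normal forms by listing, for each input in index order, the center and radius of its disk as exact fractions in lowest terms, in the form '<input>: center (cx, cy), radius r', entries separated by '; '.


not equal — first u1: center (-7/180, -1/10), radius 1/270; u2: center (-1/20, -1/10), radius 1/225; u3: center (-1/2, -1/2), radius 1/6; u4: center (0, 1/20), radius 1/60; u5: center (0, 1/10), radius 1/60; u6: center (-1/2, 0), radius 1/8, second u1: center (1/2, -1/2), radius 1/72; u2: center (0, 0), radius 1/12; u3: center (11/24, -1/2), radius 1/84; u4: center (13/24, -131/240), radius 1/600; u5: center (11/20, -8/15), radius 1/600; u6: center (8/15, -11/20), radius 1/600

The first composite normalizes to u1: center (-7/180, -1/10), radius 1/270; u2: center (-1/20, -1/10), radius 1/225; u3: center (-1/2, -1/2), radius 1/6; u4: center (0, 1/20), radius 1/60; u5: center (0, 1/10), radius 1/60; u6: center (-1/2, 0), radius 1/8
The second composite normalizes to u1: center (1/2, -1/2), radius 1/72; u2: center (0, 0), radius 1/12; u3: center (11/24, -1/2), radius 1/84; u4: center (13/24, -131/240), radius 1/600; u5: center (11/20, -8/15), radius 1/600; u6: center (8/15, -11/20), radius 1/600
The forms do not match — not equal.


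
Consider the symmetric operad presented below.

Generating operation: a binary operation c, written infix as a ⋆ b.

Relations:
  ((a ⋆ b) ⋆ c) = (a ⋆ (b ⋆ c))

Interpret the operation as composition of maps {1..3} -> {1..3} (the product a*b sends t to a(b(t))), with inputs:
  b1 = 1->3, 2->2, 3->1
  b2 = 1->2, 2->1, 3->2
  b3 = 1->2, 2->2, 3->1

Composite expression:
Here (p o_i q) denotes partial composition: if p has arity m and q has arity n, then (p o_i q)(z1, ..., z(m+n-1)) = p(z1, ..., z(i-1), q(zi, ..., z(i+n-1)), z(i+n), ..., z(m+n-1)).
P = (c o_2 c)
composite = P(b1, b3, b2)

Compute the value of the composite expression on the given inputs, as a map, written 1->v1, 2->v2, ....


1->2, 2->2, 3->2

(b3 ⋆ b2) = 1->2, 2->2, 3->2
(b1 ⋆ (b3 ⋆ b2)) = 1->2, 2->2, 3->2


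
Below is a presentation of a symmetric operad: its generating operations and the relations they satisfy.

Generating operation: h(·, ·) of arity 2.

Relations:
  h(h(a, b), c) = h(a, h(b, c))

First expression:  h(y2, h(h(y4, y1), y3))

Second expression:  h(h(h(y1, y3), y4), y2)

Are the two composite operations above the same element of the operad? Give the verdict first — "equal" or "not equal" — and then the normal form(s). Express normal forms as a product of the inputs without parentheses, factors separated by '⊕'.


not equal; first: y2 ⊕ y4 ⊕ y1 ⊕ y3; second: y1 ⊕ y3 ⊕ y4 ⊕ y2

The first expression, normalized: y2 ⊕ y4 ⊕ y1 ⊕ y3
The second expression, normalized: y1 ⊕ y3 ⊕ y4 ⊕ y2
Distinct normal forms: not equal.


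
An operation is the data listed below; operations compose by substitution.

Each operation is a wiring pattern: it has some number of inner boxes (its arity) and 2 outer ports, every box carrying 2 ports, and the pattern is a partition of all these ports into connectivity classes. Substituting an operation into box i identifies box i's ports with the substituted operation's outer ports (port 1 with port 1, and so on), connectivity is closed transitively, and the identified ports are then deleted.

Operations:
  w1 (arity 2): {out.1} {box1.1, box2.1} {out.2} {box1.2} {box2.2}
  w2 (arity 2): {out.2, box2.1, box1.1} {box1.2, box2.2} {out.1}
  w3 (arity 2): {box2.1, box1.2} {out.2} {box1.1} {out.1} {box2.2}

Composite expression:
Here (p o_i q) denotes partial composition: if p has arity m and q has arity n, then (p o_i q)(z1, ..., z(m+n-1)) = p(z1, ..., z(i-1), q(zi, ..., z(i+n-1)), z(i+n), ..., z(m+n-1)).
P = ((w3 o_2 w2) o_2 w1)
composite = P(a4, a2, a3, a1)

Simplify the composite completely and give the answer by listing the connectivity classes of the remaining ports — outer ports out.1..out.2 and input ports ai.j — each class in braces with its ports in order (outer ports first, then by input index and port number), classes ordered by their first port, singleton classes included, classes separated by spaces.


{out.1} {out.2} {a1.1} {a1.2} {a2.1, a3.1} {a2.2} {a3.2} {a4.1} {a4.2}

Connectivity passes through glued w3-boundaries; trace each wire chain.
w1 over (a2, a3) gives {out.1} {out.2} {a2.1, a3.1} {a2.2} {a3.2}, out.j being that stage's outer ports
w2 over (a2, a3, a1) gives {out.1} {out.2, a1.1} {a1.2} {a2.1, a3.1} {a2.2} {a3.2}, out.j being that stage's outer ports
w3 over (a4, a2, a3, a1) gives {out.1} {out.2} {a1.1} {a1.2} {a2.1, a3.1} {a2.2} {a3.2} {a4.1} {a4.2}, out.j being that stage's outer ports


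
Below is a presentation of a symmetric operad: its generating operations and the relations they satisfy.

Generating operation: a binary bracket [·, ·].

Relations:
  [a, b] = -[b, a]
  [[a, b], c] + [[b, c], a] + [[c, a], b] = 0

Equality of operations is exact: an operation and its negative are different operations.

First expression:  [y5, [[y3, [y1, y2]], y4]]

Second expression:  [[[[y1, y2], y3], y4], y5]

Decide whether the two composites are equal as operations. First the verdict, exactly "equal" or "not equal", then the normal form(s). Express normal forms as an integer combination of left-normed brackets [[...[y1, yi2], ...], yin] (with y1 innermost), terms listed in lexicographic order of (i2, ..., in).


In normal form, the first expression is [[[[y1, y2], y3], y4], y5]
In normal form, the second expression is [[[[y1, y2], y3], y4], y5]
Both agree, so they are equal.

equal; both compose to [[[[y1, y2], y3], y4], y5]


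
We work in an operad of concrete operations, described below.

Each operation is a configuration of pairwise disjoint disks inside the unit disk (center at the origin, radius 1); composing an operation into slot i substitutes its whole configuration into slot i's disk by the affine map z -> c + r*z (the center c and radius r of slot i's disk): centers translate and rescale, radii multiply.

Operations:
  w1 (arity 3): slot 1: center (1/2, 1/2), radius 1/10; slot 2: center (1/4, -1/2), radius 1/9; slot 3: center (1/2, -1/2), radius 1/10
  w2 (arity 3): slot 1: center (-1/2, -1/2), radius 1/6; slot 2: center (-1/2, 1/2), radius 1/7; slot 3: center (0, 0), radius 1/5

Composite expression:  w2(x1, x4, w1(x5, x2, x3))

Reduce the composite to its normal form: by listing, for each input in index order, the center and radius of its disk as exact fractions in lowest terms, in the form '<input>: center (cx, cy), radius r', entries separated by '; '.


x1: center (-1/2, -1/2), radius 1/6; x2: center (1/20, -1/10), radius 1/45; x3: center (1/10, -1/10), radius 1/50; x4: center (-1/2, 1/2), radius 1/7; x5: center (1/10, 1/10), radius 1/50

Below w2, radii multiply path by path; the x-disk centers shift.
x1: after 1 affine step, its disk has center (-1/2, -1/2), radius 1/6
x4: after 1 affine step, its disk has center (-1/2, 1/2), radius 1/7
x5: after 2 affine steps, its disk has center (1/10, 1/10), radius 1/50
x2: after 2 affine steps, its disk has center (1/20, -1/10), radius 1/45
x3: after 2 affine steps, its disk has center (1/10, -1/10), radius 1/50


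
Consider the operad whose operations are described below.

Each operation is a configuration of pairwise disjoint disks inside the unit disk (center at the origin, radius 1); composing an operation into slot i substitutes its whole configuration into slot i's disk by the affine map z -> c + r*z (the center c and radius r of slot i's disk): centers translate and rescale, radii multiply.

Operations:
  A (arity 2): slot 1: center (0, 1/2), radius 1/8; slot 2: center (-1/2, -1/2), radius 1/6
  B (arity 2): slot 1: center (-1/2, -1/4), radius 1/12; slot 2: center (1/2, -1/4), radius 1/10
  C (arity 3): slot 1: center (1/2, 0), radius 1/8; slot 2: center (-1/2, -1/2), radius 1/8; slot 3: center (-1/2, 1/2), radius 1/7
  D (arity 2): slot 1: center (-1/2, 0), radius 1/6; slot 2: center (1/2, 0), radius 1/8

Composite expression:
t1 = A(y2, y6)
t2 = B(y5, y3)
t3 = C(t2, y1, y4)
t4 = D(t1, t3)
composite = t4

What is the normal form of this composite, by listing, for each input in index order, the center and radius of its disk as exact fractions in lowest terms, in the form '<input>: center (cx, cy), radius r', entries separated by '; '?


Each y-disk chains the slot maps above it in D; radii multiply.
input y2: composing its 2 substitution steps yields center (-1/2, 1/12), radius 1/48
input y6: composing its 2 substitution steps yields center (-7/12, -1/12), radius 1/36
input y5: composing its 3 substitution steps yields center (71/128, -1/256), radius 1/768
input y3: composing its 3 substitution steps yields center (73/128, -1/256), radius 1/640
input y1: composing its 2 substitution steps yields center (7/16, -1/16), radius 1/64
input y4: composing its 2 substitution steps yields center (7/16, 1/16), radius 1/56

y1: center (7/16, -1/16), radius 1/64; y2: center (-1/2, 1/12), radius 1/48; y3: center (73/128, -1/256), radius 1/640; y4: center (7/16, 1/16), radius 1/56; y5: center (71/128, -1/256), radius 1/768; y6: center (-7/12, -1/12), radius 1/36


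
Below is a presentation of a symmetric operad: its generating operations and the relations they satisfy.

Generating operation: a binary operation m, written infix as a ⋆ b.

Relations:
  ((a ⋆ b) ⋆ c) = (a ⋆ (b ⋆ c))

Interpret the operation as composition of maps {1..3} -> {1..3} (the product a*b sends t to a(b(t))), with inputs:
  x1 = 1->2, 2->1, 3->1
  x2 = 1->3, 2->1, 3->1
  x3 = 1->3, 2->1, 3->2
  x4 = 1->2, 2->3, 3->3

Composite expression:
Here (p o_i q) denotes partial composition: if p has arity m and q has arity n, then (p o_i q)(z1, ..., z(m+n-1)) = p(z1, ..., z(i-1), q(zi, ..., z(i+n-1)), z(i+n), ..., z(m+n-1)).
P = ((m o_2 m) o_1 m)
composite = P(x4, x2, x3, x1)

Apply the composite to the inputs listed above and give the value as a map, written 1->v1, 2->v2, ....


1->3, 2->2, 3->2

(x4 ⋆ x2) = 1->3, 2->2, 3->2
(x3 ⋆ x1) = 1->1, 2->3, 3->3
((x4 ⋆ x2) ⋆ (x3 ⋆ x1)) = 1->3, 2->2, 3->2


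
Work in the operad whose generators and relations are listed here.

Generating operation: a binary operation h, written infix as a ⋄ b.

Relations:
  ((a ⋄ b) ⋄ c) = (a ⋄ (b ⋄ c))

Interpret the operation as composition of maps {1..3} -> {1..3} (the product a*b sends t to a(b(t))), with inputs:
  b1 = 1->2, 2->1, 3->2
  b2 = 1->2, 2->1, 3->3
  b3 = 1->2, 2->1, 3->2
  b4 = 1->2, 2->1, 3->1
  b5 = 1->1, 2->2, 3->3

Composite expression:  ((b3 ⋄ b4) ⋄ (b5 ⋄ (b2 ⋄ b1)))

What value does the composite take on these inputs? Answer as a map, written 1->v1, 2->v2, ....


1->1, 2->2, 3->1

(b3 ⋄ b4) = 1->1, 2->2, 3->2
(b2 ⋄ b1) = 1->1, 2->2, 3->1
(b5 ⋄ (b2 ⋄ b1)) = 1->1, 2->2, 3->1
((b3 ⋄ b4) ⋄ (b5 ⋄ (b2 ⋄ b1))) = 1->1, 2->2, 3->1


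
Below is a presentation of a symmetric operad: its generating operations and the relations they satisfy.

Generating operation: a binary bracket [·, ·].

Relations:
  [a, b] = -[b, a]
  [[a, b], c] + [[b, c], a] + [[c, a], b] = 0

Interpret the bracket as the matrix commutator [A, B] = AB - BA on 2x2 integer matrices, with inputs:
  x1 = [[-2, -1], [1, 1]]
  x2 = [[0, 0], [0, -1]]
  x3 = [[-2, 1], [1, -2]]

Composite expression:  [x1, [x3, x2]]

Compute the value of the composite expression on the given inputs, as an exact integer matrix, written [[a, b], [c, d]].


[[0, 3], [3, 0]]

[x3, x2] = [[0, -1], [1, 0]]
[x1, [x3, x2]] = [[0, 3], [3, 0]]


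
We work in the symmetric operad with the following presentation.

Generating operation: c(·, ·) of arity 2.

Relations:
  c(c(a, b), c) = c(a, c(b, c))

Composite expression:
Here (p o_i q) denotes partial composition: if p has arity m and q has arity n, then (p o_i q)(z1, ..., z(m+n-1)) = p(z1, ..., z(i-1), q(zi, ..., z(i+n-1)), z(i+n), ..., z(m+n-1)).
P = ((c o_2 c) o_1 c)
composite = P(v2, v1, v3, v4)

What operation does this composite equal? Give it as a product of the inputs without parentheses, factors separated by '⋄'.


Every regrouping of c is equal, so read the v-inputs in written order.
c(v2, v1) reduces to v2 ⋄ v1
c(v3, v4) reduces to v3 ⋄ v4
c(c(v2, v1), c(v3, v4)) reduces to v2 ⋄ v1 ⋄ v3 ⋄ v4

v2 ⋄ v1 ⋄ v3 ⋄ v4


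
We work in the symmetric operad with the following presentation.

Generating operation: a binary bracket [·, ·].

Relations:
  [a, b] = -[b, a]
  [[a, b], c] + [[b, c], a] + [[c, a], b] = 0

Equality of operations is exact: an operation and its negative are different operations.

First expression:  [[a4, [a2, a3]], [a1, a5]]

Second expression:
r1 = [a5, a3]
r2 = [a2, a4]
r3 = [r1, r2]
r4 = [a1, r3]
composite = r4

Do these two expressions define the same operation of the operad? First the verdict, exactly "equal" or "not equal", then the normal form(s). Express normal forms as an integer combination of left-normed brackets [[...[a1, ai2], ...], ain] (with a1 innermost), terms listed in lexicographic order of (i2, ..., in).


not equal; the first gives [[[[a1, a5], a2], a3], a4] - [[[[a1, a5], a3], a2], a4] - [[[[a1, a5], a4], a2], a3] + [[[[a1, a5], a4], a3], a2] and the second [[[[a1, a2], a4], a3], a5] - [[[[a1, a2], a4], a5], a3] - [[[[a1, a3], a5], a2], a4] + [[[[a1, a3], a5], a4], a2] - [[[[a1, a4], a2], a3], a5] + [[[[a1, a4], a2], a5], a3] + [[[[a1, a5], a3], a2], a4] - [[[[a1, a5], a3], a4], a2]


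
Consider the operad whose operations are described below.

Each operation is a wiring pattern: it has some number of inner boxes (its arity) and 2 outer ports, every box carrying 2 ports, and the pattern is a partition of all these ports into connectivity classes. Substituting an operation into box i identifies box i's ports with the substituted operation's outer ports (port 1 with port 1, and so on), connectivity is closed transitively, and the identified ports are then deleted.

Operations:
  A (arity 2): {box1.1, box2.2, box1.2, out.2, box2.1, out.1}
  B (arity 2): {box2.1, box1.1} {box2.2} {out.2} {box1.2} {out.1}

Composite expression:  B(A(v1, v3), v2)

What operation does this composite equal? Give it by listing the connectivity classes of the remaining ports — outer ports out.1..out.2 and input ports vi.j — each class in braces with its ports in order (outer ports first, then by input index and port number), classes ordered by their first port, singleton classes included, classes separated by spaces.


{out.1} {out.2} {v1.1, v1.2, v2.1, v3.1, v3.2} {v2.2}

After gluing at B, chains via deleted ports link the v-ports.
A over (v1, v3) gives {out.1, out.2, v1.1, v1.2, v3.1, v3.2}, out.j being that stage's outer ports
B over (v1, v3, v2) gives {out.1} {out.2} {v1.1, v1.2, v2.1, v3.1, v3.2} {v2.2}, out.j being that stage's outer ports


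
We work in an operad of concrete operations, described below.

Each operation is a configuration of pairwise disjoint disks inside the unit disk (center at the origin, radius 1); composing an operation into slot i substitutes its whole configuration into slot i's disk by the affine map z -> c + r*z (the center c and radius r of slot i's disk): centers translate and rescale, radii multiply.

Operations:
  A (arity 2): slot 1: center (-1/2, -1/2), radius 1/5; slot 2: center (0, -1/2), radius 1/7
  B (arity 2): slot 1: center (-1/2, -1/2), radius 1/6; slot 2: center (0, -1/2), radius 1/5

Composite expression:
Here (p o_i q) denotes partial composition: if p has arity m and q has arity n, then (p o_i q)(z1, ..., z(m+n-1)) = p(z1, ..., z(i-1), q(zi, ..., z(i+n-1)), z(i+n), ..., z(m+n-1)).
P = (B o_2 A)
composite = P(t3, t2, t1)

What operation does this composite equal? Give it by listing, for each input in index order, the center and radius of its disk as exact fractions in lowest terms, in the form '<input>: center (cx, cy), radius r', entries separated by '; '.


t1: center (0, -3/5), radius 1/35; t2: center (-1/10, -3/5), radius 1/25; t3: center (-1/2, -1/2), radius 1/6

Each t-disk chains the slot maps above it in B; radii multiply.
t3 passes through 1 substitution, ending at center (-1/2, -1/2), radius 1/6
t2 passes through 2 substitutions, ending at center (-1/10, -3/5), radius 1/25
t1 passes through 2 substitutions, ending at center (0, -3/5), radius 1/35


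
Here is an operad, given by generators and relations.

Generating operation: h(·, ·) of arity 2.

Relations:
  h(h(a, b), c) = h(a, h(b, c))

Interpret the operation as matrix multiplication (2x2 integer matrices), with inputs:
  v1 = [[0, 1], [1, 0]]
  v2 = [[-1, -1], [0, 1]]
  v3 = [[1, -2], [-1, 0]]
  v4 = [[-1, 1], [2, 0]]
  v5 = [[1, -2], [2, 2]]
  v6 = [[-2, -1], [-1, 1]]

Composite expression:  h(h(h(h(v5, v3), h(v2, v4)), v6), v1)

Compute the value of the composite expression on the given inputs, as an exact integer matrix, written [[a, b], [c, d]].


h(v5, v3) = [[3, -2], [0, -4]]
h(v2, v4) = [[-1, -1], [2, 0]]
h(h(v5, v3), h(v2, v4)) = [[-7, -3], [-8, 0]]
h(h(h(v5, v3), h(v2, v4)), v6) = [[17, 4], [16, 8]]
h(h(h(h(v5, v3), h(v2, v4)), v6), v1) = [[4, 17], [8, 16]]

[[4, 17], [8, 16]]


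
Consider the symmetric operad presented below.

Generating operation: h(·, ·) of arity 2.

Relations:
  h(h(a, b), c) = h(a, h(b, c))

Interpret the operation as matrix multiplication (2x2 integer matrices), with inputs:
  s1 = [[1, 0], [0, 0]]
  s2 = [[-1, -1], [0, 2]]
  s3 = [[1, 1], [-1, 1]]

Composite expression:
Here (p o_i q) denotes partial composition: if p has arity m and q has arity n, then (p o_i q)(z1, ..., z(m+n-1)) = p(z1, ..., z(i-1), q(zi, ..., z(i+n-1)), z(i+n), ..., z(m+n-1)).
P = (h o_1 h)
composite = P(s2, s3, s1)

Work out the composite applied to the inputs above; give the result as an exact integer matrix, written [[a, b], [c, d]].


[[0, 0], [-2, 0]]

h(s2, s3) = [[0, -2], [-2, 2]]
h(h(s2, s3), s1) = [[0, 0], [-2, 0]]


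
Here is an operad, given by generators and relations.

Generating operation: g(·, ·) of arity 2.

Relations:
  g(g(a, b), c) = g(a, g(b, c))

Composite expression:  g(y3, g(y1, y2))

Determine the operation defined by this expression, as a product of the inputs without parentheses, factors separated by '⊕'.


y3 ⊕ y1 ⊕ y2


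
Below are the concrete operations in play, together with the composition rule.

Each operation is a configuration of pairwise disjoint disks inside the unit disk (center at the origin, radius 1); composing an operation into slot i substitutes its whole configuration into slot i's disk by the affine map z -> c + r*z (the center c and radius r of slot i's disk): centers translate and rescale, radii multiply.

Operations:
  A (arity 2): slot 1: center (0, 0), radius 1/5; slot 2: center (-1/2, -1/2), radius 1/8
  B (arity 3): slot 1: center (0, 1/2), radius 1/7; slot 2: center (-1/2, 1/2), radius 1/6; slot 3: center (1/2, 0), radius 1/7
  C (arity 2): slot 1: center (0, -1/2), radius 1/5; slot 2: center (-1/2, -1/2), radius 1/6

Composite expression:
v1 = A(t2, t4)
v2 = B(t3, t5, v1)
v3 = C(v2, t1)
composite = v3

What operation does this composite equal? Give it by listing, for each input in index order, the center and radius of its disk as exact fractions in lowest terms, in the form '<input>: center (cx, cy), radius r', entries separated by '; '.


Affine substitution under C: radii multiply and t-centers shift.
tracing t3 down its 2-map path: center (0, -2/5), radius 1/35
tracing t5 down its 2-map path: center (-1/10, -2/5), radius 1/30
tracing t2 down its 3-map path: center (1/10, -1/2), radius 1/175
tracing t4 down its 3-map path: center (3/35, -18/35), radius 1/280
tracing t1 down its 1-map path: center (-1/2, -1/2), radius 1/6

t1: center (-1/2, -1/2), radius 1/6; t2: center (1/10, -1/2), radius 1/175; t3: center (0, -2/5), radius 1/35; t4: center (3/35, -18/35), radius 1/280; t5: center (-1/10, -2/5), radius 1/30
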